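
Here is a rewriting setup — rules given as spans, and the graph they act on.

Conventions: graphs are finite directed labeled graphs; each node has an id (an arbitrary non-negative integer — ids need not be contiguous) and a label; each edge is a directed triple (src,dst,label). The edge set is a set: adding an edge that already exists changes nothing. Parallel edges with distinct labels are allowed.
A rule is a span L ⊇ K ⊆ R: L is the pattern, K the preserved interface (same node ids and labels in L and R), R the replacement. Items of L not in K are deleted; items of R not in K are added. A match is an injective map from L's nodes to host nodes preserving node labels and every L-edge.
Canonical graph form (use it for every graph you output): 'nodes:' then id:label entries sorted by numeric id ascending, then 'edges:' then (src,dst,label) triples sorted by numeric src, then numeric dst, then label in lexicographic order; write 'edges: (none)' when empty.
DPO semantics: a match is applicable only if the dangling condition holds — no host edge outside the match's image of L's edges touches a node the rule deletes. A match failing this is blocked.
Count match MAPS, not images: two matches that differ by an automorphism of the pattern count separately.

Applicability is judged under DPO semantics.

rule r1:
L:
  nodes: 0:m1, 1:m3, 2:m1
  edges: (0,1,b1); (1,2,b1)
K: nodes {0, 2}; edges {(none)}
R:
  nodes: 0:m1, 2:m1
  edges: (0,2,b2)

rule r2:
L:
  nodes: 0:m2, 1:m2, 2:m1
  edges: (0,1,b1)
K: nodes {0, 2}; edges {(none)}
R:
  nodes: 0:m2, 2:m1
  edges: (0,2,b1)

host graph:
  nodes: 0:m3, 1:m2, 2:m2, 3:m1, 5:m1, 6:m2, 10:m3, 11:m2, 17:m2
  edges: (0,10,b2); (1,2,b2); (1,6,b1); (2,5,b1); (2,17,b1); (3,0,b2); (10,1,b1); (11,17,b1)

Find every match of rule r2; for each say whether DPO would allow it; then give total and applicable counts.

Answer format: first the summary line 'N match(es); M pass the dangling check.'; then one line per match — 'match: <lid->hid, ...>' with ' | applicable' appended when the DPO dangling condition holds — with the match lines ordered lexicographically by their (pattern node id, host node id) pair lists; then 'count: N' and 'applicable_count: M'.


6 match(es); 2 pass the dangling check.
match: 0->1, 1->6, 2->3 | applicable
match: 0->1, 1->6, 2->5 | applicable
match: 0->2, 1->17, 2->3
match: 0->2, 1->17, 2->5
match: 0->11, 1->17, 2->3
match: 0->11, 1->17, 2->5
count: 6
applicable_count: 2


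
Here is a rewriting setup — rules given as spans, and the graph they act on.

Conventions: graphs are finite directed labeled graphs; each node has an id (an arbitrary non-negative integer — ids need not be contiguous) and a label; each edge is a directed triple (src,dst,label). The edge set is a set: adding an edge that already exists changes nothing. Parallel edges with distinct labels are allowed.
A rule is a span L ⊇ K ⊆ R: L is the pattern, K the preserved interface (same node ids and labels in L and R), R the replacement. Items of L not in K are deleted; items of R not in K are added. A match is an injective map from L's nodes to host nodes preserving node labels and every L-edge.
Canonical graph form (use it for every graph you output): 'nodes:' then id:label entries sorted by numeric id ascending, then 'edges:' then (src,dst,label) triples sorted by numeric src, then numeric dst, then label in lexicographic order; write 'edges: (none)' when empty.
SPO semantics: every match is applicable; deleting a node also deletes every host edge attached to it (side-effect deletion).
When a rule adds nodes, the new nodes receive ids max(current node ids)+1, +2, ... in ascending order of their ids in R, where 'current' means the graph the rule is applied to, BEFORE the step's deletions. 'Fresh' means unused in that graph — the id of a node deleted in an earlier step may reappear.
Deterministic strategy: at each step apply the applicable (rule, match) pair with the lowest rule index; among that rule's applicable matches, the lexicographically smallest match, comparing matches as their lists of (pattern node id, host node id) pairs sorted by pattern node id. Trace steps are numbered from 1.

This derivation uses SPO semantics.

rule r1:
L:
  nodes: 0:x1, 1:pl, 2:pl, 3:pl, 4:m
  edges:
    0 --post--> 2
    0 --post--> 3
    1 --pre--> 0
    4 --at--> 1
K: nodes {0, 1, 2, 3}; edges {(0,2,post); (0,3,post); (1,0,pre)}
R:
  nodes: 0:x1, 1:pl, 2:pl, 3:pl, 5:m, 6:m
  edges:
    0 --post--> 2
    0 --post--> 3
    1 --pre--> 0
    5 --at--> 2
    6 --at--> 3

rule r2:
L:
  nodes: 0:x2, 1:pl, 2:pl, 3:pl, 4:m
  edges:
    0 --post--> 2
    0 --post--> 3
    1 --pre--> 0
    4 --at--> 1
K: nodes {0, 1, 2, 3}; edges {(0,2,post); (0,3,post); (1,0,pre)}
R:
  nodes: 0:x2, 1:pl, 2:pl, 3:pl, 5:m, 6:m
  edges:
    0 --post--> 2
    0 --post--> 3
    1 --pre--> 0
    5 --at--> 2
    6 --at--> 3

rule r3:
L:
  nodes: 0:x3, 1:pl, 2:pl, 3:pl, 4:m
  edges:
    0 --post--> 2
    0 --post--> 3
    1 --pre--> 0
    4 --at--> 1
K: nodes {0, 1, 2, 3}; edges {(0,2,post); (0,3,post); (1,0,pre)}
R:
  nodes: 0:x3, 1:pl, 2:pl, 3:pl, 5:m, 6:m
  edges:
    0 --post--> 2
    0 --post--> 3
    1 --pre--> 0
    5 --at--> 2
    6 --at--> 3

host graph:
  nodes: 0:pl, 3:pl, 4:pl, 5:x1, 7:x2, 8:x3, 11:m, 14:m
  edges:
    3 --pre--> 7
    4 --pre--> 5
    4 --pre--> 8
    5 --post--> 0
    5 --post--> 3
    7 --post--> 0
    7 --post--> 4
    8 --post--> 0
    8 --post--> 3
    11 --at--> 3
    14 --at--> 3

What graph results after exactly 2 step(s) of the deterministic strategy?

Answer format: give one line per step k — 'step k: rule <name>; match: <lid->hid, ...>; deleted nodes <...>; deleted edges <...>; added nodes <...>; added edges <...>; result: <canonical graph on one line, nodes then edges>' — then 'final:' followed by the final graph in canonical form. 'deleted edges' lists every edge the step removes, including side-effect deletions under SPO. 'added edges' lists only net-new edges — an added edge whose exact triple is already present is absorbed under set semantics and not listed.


step 1: rule r2; match: 0->7, 1->3, 2->0, 3->4, 4->11; deleted nodes 11; deleted edges (11,3,at); added nodes 15, 16; added edges (15,0,at); (16,4,at); result: nodes: 0:pl, 3:pl, 4:pl, 5:x1, 7:x2, 8:x3, 14:m, 15:m, 16:m edges: (3,7,pre); (4,5,pre); (4,8,pre); (5,0,post); (5,3,post); (7,0,post); (7,4,post); (8,0,post); (8,3,post); (14,3,at); (15,0,at); (16,4,at)
step 2: rule r1; match: 0->5, 1->4, 2->0, 3->3, 4->16; deleted nodes 16; deleted edges (16,4,at); added nodes 17, 18; added edges (17,0,at); (18,3,at); result: nodes: 0:pl, 3:pl, 4:pl, 5:x1, 7:x2, 8:x3, 14:m, 15:m, 17:m, 18:m edges: (3,7,pre); (4,5,pre); (4,8,pre); (5,0,post); (5,3,post); (7,0,post); (7,4,post); (8,0,post); (8,3,post); (14,3,at); (15,0,at); (17,0,at); (18,3,at)
final:
nodes: 0:pl, 3:pl, 4:pl, 5:x1, 7:x2, 8:x3, 14:m, 15:m, 17:m, 18:m
edges: (3,7,pre); (4,5,pre); (4,8,pre); (5,0,post); (5,3,post); (7,0,post); (7,4,post); (8,0,post); (8,3,post); (14,3,at); (15,0,at); (17,0,at); (18,3,at)


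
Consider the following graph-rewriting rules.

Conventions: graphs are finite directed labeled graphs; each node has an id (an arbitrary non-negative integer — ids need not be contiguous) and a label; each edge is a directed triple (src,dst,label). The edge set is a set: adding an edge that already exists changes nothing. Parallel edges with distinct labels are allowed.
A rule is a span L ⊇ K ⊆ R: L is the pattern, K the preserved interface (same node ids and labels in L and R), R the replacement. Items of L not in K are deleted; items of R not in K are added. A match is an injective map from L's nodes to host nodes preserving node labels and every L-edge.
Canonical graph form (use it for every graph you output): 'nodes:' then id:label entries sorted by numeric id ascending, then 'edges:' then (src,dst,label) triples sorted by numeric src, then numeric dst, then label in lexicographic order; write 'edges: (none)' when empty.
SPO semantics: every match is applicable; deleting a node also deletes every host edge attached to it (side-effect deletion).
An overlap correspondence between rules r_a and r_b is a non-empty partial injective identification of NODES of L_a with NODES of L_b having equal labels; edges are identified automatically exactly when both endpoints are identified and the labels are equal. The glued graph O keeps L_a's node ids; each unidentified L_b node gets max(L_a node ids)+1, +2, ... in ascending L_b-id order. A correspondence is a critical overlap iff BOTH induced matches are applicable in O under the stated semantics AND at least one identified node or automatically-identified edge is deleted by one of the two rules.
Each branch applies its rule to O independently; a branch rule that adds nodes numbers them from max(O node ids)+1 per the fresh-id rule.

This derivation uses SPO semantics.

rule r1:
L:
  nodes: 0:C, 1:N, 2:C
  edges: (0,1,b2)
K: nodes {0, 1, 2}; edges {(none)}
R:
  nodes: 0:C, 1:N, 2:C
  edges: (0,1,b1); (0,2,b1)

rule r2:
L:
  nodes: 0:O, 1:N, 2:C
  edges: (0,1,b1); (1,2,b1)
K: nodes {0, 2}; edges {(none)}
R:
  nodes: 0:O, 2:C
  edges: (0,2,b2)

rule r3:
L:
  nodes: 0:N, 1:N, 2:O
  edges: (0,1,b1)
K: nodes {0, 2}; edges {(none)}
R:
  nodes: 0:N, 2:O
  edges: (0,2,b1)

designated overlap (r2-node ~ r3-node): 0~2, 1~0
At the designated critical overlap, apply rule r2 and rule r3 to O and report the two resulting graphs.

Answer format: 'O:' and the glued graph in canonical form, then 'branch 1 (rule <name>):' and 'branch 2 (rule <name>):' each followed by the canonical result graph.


O:
nodes: 0:O, 1:N, 2:C, 3:N
edges: (0,1,b1); (1,2,b1); (1,3,b1)
branch 1 (rule r2):
nodes: 0:O, 2:C, 3:N
edges: (0,2,b2)
branch 2 (rule r3):
nodes: 0:O, 1:N, 2:C
edges: (0,1,b1); (1,0,b1); (1,2,b1)


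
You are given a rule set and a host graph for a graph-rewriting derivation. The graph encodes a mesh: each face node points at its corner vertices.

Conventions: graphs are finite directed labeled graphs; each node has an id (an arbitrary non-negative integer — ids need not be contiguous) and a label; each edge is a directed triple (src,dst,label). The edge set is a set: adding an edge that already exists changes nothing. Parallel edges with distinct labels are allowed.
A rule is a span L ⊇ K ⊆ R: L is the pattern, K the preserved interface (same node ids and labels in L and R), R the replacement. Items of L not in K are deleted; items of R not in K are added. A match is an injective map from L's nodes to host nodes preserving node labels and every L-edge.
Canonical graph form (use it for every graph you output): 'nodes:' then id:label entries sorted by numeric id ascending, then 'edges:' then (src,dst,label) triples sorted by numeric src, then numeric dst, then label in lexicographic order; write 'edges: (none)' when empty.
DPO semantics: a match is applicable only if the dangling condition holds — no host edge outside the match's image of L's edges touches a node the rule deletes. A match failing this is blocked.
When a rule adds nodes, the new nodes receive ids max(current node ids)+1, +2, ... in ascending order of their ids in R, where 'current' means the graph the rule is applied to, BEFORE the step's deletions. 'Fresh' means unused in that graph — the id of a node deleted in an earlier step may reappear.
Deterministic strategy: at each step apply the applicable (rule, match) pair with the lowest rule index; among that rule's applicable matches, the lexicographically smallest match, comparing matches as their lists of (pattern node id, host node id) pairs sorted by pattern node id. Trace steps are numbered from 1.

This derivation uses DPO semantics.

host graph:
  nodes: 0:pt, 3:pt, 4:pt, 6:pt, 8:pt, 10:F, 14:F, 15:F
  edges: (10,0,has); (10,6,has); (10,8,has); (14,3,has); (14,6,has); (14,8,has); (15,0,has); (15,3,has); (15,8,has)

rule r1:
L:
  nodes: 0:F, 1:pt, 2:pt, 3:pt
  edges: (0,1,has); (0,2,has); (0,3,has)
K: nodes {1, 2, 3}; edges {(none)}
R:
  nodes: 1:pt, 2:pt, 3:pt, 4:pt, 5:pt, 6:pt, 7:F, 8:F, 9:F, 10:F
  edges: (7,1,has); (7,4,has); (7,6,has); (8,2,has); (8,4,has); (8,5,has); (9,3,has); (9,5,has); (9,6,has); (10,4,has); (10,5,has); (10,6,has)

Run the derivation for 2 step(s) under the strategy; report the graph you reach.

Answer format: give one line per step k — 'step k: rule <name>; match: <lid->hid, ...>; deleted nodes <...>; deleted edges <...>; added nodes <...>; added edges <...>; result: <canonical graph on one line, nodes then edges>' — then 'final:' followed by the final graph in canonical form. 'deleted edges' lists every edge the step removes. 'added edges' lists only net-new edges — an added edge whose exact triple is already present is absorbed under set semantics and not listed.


step 1: rule r1; match: 0->10, 1->0, 2->6, 3->8; deleted nodes 10; deleted edges (10,0,has); (10,6,has); (10,8,has); added nodes 16, 17, 18, 19, 20, 21, 22; added edges (19,0,has); (19,16,has); (19,18,has); (20,6,has); (20,16,has); (20,17,has); (21,8,has); (21,17,has); (21,18,has); (22,16,has); (22,17,has); (22,18,has); result: nodes: 0:pt, 3:pt, 4:pt, 6:pt, 8:pt, 14:F, 15:F, 16:pt, 17:pt, 18:pt, 19:F, 20:F, 21:F, 22:F edges: (14,3,has); (14,6,has); (14,8,has); (15,0,has); (15,3,has); (15,8,has); (19,0,has); (19,16,has); (19,18,has); (20,6,has); (20,16,has); (20,17,has); (21,8,has); (21,17,has); (21,18,has); (22,16,has); (22,17,has); (22,18,has)
step 2: rule r1; match: 0->14, 1->3, 2->6, 3->8; deleted nodes 14; deleted edges (14,3,has); (14,6,has); (14,8,has); added nodes 23, 24, 25, 26, 27, 28, 29; added edges (26,3,has); (26,23,has); (26,25,has); (27,6,has); (27,23,has); (27,24,has); (28,8,has); (28,24,has); (28,25,has); (29,23,has); (29,24,has); (29,25,has); result: nodes: 0:pt, 3:pt, 4:pt, 6:pt, 8:pt, 15:F, 16:pt, 17:pt, 18:pt, 19:F, 20:F, 21:F, 22:F, 23:pt, 24:pt, 25:pt, 26:F, 27:F, 28:F, 29:F edges: (15,0,has); (15,3,has); (15,8,has); (19,0,has); (19,16,has); (19,18,has); (20,6,has); (20,16,has); (20,17,has); (21,8,has); (21,17,has); (21,18,has); (22,16,has); (22,17,has); (22,18,has); (26,3,has); (26,23,has); (26,25,has); (27,6,has); (27,23,has); (27,24,has); (28,8,has); (28,24,has); (28,25,has); (29,23,has); (29,24,has); (29,25,has)
final:
nodes: 0:pt, 3:pt, 4:pt, 6:pt, 8:pt, 15:F, 16:pt, 17:pt, 18:pt, 19:F, 20:F, 21:F, 22:F, 23:pt, 24:pt, 25:pt, 26:F, 27:F, 28:F, 29:F
edges: (15,0,has); (15,3,has); (15,8,has); (19,0,has); (19,16,has); (19,18,has); (20,6,has); (20,16,has); (20,17,has); (21,8,has); (21,17,has); (21,18,has); (22,16,has); (22,17,has); (22,18,has); (26,3,has); (26,23,has); (26,25,has); (27,6,has); (27,23,has); (27,24,has); (28,8,has); (28,24,has); (28,25,has); (29,23,has); (29,24,has); (29,25,has)


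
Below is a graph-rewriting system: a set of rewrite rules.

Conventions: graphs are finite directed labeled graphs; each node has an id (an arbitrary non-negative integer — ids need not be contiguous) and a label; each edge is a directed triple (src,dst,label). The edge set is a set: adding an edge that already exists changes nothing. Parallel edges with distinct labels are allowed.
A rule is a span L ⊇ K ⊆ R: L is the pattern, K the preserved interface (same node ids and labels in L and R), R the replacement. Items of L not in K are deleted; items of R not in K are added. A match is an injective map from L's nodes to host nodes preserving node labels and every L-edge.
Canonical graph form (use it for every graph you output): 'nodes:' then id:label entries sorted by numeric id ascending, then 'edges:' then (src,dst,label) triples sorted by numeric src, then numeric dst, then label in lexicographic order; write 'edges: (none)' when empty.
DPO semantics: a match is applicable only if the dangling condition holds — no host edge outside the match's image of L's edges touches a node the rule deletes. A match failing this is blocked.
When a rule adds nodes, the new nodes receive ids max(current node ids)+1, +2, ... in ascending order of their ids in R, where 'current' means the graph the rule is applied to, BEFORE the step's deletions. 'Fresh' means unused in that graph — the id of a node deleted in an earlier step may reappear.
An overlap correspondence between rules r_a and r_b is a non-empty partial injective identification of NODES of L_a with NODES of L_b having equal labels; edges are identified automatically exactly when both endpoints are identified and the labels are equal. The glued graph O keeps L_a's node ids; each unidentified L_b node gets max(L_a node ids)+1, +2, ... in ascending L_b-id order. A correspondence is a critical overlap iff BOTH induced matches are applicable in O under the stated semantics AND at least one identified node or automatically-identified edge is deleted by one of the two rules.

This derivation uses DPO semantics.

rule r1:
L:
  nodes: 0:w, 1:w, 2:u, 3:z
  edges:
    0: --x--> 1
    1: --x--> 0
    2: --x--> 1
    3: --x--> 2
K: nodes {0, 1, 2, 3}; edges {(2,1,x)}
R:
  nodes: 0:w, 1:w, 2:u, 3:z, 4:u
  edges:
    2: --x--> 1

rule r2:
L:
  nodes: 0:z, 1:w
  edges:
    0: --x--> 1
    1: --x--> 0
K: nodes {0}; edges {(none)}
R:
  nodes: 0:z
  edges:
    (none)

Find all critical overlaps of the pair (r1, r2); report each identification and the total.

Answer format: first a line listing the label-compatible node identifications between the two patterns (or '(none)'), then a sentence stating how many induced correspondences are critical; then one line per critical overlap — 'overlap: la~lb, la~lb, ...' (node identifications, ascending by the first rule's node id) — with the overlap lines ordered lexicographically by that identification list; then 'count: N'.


label-compatible node identifications between L(r1) and L(r2): 0~1, 1~1, 3~0
0 of the induced correspondences are critical overlaps of r1 and r2.
count: 0


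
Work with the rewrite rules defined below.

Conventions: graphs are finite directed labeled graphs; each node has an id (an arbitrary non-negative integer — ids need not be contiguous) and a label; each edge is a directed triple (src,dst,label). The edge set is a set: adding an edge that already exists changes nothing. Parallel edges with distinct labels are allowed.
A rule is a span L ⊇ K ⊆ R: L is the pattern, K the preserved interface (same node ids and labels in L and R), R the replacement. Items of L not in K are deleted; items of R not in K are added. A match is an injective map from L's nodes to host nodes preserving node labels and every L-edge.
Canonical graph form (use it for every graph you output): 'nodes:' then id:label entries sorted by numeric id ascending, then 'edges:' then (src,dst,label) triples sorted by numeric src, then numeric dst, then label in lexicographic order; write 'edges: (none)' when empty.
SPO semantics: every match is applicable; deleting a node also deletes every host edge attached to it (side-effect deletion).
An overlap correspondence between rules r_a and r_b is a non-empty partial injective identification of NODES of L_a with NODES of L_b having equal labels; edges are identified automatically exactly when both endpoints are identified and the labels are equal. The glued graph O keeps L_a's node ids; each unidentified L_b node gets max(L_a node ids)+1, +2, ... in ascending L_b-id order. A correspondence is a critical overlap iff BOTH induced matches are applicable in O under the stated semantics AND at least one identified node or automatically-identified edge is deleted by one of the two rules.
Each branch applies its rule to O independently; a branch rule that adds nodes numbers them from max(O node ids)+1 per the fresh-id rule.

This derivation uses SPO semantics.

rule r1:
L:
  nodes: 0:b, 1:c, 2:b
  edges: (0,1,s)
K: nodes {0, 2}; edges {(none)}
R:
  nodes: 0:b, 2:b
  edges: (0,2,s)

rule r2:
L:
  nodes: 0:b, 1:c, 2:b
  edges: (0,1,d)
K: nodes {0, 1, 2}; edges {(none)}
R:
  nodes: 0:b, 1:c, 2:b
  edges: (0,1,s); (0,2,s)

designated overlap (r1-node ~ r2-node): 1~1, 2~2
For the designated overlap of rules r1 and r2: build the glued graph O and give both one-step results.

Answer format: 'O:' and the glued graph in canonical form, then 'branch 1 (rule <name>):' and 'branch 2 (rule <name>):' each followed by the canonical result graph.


O:
nodes: 0:b, 1:c, 2:b, 3:b
edges: (0,1,s); (3,1,d)
branch 1 (rule r1):
nodes: 0:b, 2:b, 3:b
edges: (0,2,s)
branch 2 (rule r2):
nodes: 0:b, 1:c, 2:b, 3:b
edges: (0,1,s); (3,1,s); (3,2,s)


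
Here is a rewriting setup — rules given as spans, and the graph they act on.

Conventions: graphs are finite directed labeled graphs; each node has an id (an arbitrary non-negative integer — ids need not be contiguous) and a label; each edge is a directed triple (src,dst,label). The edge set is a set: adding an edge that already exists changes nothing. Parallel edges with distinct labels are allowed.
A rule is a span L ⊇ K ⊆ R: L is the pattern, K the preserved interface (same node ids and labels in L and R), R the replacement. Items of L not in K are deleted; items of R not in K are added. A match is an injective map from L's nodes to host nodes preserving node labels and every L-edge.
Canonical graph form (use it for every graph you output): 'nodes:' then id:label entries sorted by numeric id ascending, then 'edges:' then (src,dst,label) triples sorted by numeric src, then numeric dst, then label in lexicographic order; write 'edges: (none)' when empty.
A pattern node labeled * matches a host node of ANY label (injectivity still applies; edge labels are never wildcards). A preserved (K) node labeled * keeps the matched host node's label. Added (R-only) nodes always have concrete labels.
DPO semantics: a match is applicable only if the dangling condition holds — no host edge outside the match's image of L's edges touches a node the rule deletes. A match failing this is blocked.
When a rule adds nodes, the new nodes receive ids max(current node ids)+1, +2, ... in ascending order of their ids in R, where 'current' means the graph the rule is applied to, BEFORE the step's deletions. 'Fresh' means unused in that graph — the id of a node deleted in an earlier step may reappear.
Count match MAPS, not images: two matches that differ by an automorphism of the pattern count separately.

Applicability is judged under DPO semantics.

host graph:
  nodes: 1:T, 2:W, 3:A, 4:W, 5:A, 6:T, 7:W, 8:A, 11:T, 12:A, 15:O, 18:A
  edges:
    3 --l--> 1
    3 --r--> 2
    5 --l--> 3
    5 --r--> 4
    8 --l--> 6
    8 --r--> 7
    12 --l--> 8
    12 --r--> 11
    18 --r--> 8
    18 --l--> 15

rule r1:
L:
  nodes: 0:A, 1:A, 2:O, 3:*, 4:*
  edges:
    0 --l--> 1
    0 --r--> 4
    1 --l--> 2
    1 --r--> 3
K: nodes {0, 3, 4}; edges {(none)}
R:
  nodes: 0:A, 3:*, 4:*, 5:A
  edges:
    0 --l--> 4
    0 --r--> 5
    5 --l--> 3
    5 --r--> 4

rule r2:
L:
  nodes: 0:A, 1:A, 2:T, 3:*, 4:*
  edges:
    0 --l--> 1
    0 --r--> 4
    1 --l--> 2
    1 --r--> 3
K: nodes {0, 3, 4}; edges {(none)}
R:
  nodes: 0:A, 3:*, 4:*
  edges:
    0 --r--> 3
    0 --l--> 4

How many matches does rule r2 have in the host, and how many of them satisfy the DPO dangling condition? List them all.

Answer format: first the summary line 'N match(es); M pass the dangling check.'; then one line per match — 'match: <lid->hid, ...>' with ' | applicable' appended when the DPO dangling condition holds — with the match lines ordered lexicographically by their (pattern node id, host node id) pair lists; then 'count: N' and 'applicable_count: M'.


2 match(es); 1 pass the dangling check.
match: 0->5, 1->3, 2->1, 3->2, 4->4 | applicable
match: 0->12, 1->8, 2->6, 3->7, 4->11
count: 2
applicable_count: 1


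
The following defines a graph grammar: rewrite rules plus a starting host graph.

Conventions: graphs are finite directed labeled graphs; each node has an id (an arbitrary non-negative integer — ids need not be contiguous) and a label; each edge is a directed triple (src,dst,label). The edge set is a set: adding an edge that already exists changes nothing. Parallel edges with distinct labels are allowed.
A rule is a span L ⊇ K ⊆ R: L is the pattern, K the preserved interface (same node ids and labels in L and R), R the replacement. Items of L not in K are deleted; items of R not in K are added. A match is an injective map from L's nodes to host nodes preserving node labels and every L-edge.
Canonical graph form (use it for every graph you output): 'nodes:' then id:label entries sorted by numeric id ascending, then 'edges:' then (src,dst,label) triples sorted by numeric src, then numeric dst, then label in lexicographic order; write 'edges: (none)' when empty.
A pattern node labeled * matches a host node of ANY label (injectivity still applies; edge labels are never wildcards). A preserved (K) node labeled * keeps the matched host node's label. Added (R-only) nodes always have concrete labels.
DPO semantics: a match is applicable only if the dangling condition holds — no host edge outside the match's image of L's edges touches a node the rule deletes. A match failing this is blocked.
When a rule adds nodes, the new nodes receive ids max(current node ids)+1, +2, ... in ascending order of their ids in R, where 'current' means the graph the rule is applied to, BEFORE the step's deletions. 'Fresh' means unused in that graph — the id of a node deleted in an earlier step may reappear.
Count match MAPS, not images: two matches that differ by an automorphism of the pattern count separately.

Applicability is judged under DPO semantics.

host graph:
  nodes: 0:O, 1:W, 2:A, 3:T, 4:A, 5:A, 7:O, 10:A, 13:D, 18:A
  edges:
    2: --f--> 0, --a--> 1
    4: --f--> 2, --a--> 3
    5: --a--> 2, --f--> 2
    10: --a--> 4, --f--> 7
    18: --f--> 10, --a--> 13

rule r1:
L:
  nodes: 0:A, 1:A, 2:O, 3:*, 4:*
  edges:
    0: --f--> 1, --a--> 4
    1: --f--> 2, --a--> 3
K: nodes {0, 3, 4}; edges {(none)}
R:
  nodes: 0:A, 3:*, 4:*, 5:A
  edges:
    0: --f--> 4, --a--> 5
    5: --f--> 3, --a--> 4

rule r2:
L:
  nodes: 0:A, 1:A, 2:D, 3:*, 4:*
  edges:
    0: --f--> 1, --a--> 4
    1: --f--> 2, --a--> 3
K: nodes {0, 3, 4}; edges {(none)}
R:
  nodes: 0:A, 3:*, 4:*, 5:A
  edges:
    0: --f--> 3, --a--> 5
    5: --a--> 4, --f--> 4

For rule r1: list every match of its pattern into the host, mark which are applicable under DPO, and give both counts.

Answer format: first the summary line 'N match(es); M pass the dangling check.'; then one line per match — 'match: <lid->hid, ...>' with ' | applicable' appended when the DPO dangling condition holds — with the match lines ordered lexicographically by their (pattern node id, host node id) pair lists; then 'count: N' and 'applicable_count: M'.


2 match(es); 1 pass the dangling check.
match: 0->4, 1->2, 2->0, 3->1, 4->3
match: 0->18, 1->10, 2->7, 3->4, 4->13 | applicable
count: 2
applicable_count: 1


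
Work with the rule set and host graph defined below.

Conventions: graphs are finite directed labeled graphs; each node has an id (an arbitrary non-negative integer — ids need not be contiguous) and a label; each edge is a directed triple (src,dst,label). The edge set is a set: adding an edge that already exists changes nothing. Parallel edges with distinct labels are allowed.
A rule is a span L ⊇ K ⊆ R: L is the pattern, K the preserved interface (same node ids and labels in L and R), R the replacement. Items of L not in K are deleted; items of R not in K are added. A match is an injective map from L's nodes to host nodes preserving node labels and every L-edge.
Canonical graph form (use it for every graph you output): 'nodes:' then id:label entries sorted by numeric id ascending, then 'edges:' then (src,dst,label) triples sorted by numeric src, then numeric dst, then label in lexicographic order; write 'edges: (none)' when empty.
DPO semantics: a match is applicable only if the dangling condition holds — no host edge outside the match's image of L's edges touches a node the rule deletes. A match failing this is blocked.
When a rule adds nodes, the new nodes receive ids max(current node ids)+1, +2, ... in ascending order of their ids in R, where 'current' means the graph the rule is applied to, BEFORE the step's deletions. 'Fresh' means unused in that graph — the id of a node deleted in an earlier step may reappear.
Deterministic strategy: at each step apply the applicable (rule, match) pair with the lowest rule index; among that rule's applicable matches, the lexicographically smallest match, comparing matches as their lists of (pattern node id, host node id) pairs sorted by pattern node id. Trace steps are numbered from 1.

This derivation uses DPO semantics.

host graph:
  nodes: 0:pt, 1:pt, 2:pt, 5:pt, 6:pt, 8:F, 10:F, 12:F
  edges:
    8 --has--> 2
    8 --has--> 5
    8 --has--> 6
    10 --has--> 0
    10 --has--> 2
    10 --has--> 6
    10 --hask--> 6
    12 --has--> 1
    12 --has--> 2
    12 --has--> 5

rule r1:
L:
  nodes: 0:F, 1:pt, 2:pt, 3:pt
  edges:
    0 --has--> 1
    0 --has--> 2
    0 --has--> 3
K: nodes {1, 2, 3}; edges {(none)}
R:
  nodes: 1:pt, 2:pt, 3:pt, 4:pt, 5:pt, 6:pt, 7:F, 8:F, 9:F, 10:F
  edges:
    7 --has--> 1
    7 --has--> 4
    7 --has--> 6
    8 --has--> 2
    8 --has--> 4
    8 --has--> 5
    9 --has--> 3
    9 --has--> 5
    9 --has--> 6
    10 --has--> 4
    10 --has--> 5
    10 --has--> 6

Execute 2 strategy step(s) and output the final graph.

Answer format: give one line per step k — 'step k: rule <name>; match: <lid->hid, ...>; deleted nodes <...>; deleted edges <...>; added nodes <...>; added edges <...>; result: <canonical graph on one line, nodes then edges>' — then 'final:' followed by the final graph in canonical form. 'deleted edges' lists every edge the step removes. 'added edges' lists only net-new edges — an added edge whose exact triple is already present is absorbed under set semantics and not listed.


step 1: rule r1; match: 0->8, 1->2, 2->5, 3->6; deleted nodes 8; deleted edges (8,2,has); (8,5,has); (8,6,has); added nodes 13, 14, 15, 16, 17, 18, 19; added edges (16,2,has); (16,13,has); (16,15,has); (17,5,has); (17,13,has); (17,14,has); (18,6,has); (18,14,has); (18,15,has); (19,13,has); (19,14,has); (19,15,has); result: nodes: 0:pt, 1:pt, 2:pt, 5:pt, 6:pt, 10:F, 12:F, 13:pt, 14:pt, 15:pt, 16:F, 17:F, 18:F, 19:F edges: (10,0,has); (10,2,has); (10,6,has); (10,6,hask); (12,1,has); (12,2,has); (12,5,has); (16,2,has); (16,13,has); (16,15,has); (17,5,has); (17,13,has); (17,14,has); (18,6,has); (18,14,has); (18,15,has); (19,13,has); (19,14,has); (19,15,has)
step 2: rule r1; match: 0->12, 1->1, 2->2, 3->5; deleted nodes 12; deleted edges (12,1,has); (12,2,has); (12,5,has); added nodes 20, 21, 22, 23, 24, 25, 26; added edges (23,1,has); (23,20,has); (23,22,has); (24,2,has); (24,20,has); (24,21,has); (25,5,has); (25,21,has); (25,22,has); (26,20,has); (26,21,has); (26,22,has); result: nodes: 0:pt, 1:pt, 2:pt, 5:pt, 6:pt, 10:F, 13:pt, 14:pt, 15:pt, 16:F, 17:F, 18:F, 19:F, 20:pt, 21:pt, 22:pt, 23:F, 24:F, 25:F, 26:F edges: (10,0,has); (10,2,has); (10,6,has); (10,6,hask); (16,2,has); (16,13,has); (16,15,has); (17,5,has); (17,13,has); (17,14,has); (18,6,has); (18,14,has); (18,15,has); (19,13,has); (19,14,has); (19,15,has); (23,1,has); (23,20,has); (23,22,has); (24,2,has); (24,20,has); (24,21,has); (25,5,has); (25,21,has); (25,22,has); (26,20,has); (26,21,has); (26,22,has)
final:
nodes: 0:pt, 1:pt, 2:pt, 5:pt, 6:pt, 10:F, 13:pt, 14:pt, 15:pt, 16:F, 17:F, 18:F, 19:F, 20:pt, 21:pt, 22:pt, 23:F, 24:F, 25:F, 26:F
edges: (10,0,has); (10,2,has); (10,6,has); (10,6,hask); (16,2,has); (16,13,has); (16,15,has); (17,5,has); (17,13,has); (17,14,has); (18,6,has); (18,14,has); (18,15,has); (19,13,has); (19,14,has); (19,15,has); (23,1,has); (23,20,has); (23,22,has); (24,2,has); (24,20,has); (24,21,has); (25,5,has); (25,21,has); (25,22,has); (26,20,has); (26,21,has); (26,22,has)


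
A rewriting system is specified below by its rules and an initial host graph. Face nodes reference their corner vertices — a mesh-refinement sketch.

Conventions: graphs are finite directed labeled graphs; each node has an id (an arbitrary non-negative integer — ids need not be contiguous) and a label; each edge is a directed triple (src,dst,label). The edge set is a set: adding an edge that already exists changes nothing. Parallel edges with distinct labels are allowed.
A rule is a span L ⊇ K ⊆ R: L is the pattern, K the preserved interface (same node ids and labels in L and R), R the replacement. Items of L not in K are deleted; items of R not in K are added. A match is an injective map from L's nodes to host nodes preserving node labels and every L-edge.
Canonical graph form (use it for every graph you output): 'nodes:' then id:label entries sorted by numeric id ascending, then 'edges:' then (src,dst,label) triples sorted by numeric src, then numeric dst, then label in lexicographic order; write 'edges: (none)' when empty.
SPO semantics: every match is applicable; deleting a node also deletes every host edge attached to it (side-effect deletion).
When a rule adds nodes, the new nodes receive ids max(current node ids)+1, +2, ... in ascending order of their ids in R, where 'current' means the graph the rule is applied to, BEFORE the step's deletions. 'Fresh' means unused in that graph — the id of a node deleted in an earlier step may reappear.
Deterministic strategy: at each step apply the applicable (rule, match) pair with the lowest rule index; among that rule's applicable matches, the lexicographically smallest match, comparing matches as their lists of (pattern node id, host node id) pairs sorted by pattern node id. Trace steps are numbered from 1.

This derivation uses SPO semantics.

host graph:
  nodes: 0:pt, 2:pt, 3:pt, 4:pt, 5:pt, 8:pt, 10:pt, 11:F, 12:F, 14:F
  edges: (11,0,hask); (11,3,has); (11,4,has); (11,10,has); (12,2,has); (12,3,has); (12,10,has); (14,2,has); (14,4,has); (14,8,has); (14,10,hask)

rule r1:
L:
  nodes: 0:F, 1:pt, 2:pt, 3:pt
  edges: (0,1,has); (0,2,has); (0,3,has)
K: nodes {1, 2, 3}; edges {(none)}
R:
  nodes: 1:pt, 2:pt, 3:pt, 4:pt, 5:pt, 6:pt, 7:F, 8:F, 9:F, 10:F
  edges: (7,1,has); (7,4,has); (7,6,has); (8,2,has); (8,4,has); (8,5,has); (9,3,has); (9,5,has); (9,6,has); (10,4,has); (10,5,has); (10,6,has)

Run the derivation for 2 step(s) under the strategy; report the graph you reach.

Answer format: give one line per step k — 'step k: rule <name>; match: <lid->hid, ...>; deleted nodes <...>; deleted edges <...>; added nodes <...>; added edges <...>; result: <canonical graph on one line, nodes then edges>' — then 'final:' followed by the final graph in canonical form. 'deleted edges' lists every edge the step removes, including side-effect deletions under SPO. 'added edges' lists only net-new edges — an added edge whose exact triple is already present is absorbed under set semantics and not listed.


step 1: rule r1; match: 0->11, 1->3, 2->4, 3->10; deleted nodes 11; deleted edges (11,0,hask); (11,3,has); (11,4,has); (11,10,has); added nodes 15, 16, 17, 18, 19, 20, 21; added edges (18,3,has); (18,15,has); (18,17,has); (19,4,has); (19,15,has); (19,16,has); (20,10,has); (20,16,has); (20,17,has); (21,15,has); (21,16,has); (21,17,has); result: nodes: 0:pt, 2:pt, 3:pt, 4:pt, 5:pt, 8:pt, 10:pt, 12:F, 14:F, 15:pt, 16:pt, 17:pt, 18:F, 19:F, 20:F, 21:F edges: (12,2,has); (12,3,has); (12,10,has); (14,2,has); (14,4,has); (14,8,has); (14,10,hask); (18,3,has); (18,15,has); (18,17,has); (19,4,has); (19,15,has); (19,16,has); (20,10,has); (20,16,has); (20,17,has); (21,15,has); (21,16,has); (21,17,has)
step 2: rule r1; match: 0->12, 1->2, 2->3, 3->10; deleted nodes 12; deleted edges (12,2,has); (12,3,has); (12,10,has); added nodes 22, 23, 24, 25, 26, 27, 28; added edges (25,2,has); (25,22,has); (25,24,has); (26,3,has); (26,22,has); (26,23,has); (27,10,has); (27,23,has); (27,24,has); (28,22,has); (28,23,has); (28,24,has); result: nodes: 0:pt, 2:pt, 3:pt, 4:pt, 5:pt, 8:pt, 10:pt, 14:F, 15:pt, 16:pt, 17:pt, 18:F, 19:F, 20:F, 21:F, 22:pt, 23:pt, 24:pt, 25:F, 26:F, 27:F, 28:F edges: (14,2,has); (14,4,has); (14,8,has); (14,10,hask); (18,3,has); (18,15,has); (18,17,has); (19,4,has); (19,15,has); (19,16,has); (20,10,has); (20,16,has); (20,17,has); (21,15,has); (21,16,has); (21,17,has); (25,2,has); (25,22,has); (25,24,has); (26,3,has); (26,22,has); (26,23,has); (27,10,has); (27,23,has); (27,24,has); (28,22,has); (28,23,has); (28,24,has)
final:
nodes: 0:pt, 2:pt, 3:pt, 4:pt, 5:pt, 8:pt, 10:pt, 14:F, 15:pt, 16:pt, 17:pt, 18:F, 19:F, 20:F, 21:F, 22:pt, 23:pt, 24:pt, 25:F, 26:F, 27:F, 28:F
edges: (14,2,has); (14,4,has); (14,8,has); (14,10,hask); (18,3,has); (18,15,has); (18,17,has); (19,4,has); (19,15,has); (19,16,has); (20,10,has); (20,16,has); (20,17,has); (21,15,has); (21,16,has); (21,17,has); (25,2,has); (25,22,has); (25,24,has); (26,3,has); (26,22,has); (26,23,has); (27,10,has); (27,23,has); (27,24,has); (28,22,has); (28,23,has); (28,24,has)


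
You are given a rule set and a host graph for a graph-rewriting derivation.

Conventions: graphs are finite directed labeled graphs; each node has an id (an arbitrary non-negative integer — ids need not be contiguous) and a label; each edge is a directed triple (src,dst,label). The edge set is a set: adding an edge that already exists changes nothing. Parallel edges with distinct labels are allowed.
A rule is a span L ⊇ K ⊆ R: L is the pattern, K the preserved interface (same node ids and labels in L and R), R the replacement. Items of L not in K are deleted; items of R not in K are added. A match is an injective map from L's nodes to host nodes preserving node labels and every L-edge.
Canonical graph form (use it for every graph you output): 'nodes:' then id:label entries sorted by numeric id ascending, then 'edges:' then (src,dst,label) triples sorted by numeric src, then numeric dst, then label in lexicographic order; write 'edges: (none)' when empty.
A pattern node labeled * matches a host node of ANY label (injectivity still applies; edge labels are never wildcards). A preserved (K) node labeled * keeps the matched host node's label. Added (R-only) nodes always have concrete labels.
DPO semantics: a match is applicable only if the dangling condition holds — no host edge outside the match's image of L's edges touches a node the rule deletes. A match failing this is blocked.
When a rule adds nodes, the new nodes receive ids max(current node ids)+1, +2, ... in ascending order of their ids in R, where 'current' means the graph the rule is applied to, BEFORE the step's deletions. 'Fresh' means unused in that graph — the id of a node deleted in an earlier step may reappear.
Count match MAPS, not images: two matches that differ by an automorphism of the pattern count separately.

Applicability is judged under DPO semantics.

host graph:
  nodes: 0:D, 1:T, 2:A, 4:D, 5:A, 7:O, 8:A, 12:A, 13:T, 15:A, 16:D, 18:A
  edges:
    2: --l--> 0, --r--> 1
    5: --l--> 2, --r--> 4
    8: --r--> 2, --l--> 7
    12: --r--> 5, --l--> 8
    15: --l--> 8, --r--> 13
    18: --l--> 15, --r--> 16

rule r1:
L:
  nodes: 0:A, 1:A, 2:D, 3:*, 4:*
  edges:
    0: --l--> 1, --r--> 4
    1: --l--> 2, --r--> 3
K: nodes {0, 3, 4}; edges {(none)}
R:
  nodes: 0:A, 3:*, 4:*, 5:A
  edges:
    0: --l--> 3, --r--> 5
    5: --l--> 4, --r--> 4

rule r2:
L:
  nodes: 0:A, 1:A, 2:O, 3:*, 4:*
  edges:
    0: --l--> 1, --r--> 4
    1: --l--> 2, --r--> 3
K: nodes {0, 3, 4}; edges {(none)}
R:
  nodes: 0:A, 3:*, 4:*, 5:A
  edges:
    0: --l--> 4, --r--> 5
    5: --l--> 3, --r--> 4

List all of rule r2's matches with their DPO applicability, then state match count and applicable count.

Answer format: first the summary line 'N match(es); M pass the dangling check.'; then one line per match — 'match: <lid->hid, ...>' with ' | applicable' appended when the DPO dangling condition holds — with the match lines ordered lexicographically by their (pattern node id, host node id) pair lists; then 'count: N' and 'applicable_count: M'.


2 match(es); 0 pass the dangling check.
match: 0->12, 1->8, 2->7, 3->2, 4->5
match: 0->15, 1->8, 2->7, 3->2, 4->13
count: 2
applicable_count: 0


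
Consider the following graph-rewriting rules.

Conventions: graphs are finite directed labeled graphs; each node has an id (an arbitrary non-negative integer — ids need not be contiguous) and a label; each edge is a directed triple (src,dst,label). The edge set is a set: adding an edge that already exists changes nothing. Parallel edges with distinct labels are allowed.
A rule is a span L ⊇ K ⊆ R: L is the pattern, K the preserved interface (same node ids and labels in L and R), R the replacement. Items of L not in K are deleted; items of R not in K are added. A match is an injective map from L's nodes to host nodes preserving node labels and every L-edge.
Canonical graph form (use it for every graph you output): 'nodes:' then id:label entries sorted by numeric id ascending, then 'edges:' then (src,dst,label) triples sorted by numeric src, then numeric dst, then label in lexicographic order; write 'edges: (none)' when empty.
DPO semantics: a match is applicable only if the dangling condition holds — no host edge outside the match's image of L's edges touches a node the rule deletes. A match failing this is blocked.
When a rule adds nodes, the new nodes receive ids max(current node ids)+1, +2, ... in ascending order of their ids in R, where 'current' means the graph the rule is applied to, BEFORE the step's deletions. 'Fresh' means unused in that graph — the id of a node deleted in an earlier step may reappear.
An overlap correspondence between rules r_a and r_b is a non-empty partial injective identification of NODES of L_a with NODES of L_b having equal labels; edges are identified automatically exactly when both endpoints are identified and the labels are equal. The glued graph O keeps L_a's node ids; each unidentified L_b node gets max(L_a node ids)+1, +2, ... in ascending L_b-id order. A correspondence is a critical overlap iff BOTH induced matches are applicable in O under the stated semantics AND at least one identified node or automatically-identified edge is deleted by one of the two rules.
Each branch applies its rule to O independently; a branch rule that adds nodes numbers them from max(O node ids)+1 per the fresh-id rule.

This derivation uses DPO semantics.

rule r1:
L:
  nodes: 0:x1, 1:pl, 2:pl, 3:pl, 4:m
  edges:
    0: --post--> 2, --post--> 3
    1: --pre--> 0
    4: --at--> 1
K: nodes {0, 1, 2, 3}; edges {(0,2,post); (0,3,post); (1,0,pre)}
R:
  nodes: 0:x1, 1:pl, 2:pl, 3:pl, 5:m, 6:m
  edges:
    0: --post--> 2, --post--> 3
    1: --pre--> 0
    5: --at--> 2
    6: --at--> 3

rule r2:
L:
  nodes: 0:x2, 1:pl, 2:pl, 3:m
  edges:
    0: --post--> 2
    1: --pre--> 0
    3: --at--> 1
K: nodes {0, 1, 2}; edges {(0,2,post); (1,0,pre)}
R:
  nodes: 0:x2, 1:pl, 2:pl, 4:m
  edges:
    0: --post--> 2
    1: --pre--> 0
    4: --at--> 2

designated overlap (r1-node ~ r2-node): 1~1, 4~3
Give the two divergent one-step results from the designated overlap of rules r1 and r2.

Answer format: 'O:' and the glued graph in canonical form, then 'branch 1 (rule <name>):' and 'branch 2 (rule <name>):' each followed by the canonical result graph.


O:
nodes: 0:x1, 1:pl, 2:pl, 3:pl, 4:m, 5:x2, 6:pl
edges: (0,2,post); (0,3,post); (1,0,pre); (1,5,pre); (4,1,at); (5,6,post)
branch 1 (rule r1):
nodes: 0:x1, 1:pl, 2:pl, 3:pl, 5:x2, 6:pl, 7:m, 8:m
edges: (0,2,post); (0,3,post); (1,0,pre); (1,5,pre); (5,6,post); (7,2,at); (8,3,at)
branch 2 (rule r2):
nodes: 0:x1, 1:pl, 2:pl, 3:pl, 5:x2, 6:pl, 7:m
edges: (0,2,post); (0,3,post); (1,0,pre); (1,5,pre); (5,6,post); (7,6,at)
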